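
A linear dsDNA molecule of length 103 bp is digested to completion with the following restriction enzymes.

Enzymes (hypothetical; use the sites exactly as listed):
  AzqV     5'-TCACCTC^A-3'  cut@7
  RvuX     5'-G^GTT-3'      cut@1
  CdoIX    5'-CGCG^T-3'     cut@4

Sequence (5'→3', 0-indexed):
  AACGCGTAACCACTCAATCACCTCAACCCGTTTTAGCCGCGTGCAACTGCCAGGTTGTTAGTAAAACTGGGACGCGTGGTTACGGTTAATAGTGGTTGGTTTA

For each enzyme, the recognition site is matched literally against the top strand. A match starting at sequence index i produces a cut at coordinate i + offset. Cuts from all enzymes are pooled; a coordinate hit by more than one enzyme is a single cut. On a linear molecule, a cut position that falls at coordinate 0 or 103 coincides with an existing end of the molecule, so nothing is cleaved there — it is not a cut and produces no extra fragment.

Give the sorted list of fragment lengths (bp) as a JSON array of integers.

Scan for sites:
  AzqV TCACCTCA/7: at [17] ⇒ [24]
  RvuX GGTT/1: at [52, 77, 83, 93, 97] ⇒ [53, 78, 84, 94, 98]
  CdoIX CGCGT/4: at [2, 37, 72] ⇒ [6, 41, 76]

All cut coordinates (distinct, sorted): [6, 24, 41, 53, 76, 78, 84, 94, 98]

Fragments:
  [0,6): 6 bp
  [6,24): 18 bp
  [24,41): 17 bp
  [41,53): 12 bp
  [53,76): 23 bp
  [76,78): 2 bp
  [78,84): 6 bp
  [84,94): 10 bp
  [94,98): 4 bp
  [98,103): 5 bp

[2,4,5,6,6,10,12,17,18,23]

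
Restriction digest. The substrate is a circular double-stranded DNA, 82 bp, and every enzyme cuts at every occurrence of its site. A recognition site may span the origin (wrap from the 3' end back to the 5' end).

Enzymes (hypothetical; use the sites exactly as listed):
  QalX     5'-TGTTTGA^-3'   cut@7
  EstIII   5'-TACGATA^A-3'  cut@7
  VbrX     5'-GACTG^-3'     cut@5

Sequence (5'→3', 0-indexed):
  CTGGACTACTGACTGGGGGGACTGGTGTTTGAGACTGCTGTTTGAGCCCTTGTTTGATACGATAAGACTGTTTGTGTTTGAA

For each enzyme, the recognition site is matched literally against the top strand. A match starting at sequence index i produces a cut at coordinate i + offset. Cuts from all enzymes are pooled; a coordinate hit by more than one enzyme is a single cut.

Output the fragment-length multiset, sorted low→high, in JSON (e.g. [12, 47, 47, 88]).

Site scan:
  QalX (TGTTTGA, off=7): starts [25, 38, 50, 74] → cuts [32, 45, 57, 81]
  EstIII (TACGATAA, off=7): starts [57] → cuts [64]
  VbrX (GACTG, off=5): starts [10, 19, 32, 65] → cuts [15, 24, 37, 70]

All cut coordinates (distinct, sorted): [15, 24, 32, 37, 45, 57, 64, 70, 81]

Fragment lengths:
  15→24: 9 bp
  24→32: 8 bp
  32→37: 5 bp
  37→45: 8 bp
  45→57: 12 bp
  57→64: 7 bp
  64→70: 6 bp
  70→81: 11 bp
  81→15 (wrap): 82-81+15 = 16 bp

[5,6,7,8,8,9,11,12,16]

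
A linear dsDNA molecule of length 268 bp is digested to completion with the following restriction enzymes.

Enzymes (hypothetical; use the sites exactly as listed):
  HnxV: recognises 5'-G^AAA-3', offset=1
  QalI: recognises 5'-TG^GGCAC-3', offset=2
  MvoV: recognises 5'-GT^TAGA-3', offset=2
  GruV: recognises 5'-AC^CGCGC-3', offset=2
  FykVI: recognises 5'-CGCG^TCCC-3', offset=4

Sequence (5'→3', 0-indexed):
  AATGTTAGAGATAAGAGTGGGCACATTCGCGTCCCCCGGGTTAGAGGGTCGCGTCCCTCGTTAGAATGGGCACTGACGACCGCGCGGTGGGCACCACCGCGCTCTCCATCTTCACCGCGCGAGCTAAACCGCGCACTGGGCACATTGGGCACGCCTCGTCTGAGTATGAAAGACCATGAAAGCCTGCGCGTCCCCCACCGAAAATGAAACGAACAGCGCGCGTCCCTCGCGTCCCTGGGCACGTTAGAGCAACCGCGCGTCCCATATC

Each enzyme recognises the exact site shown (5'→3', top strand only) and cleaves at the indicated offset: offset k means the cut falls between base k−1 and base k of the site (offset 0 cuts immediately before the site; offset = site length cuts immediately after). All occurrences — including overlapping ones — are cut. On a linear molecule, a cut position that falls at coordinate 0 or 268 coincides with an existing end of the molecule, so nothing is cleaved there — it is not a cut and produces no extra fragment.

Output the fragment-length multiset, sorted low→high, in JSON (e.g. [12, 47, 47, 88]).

[5,6,6,6,7,7,8,8,9,9,9,9,9,9,10,10,10,12,12,12,12,14,14,16,18,21]

Scan for sites:
  HnxV (GAAA, off=1): starts [167, 177, 199, 205] → cuts [168, 178, 200, 206]
  QalI (TGGGCAC, off=2): starts [17, 66, 87, 136, 145, 235] → cuts [19, 68, 89, 138, 147, 237]
  MvoV (GTTAGA, off=2): starts [3, 39, 59, 242] → cuts [5, 41, 61, 244]
  GruV (ACCGCGC, off=2): starts [78, 95, 113, 127, 251] → cuts [80, 97, 115, 129, 253]
  FykVI (CGCGTCCC, off=4): starts [27, 49, 186, 218, 227, 255] → cuts [31, 53, 190, 222, 231, 259]

Pooled cuts: [5, 19, 31, 41, 53, 61, 68, 80, 89, 97, 115, 129, 138, 147, 168, 178, 190, 200, 206, 222, 231, 237, 244, 253, 259]

Fragments:
  [0,5): 5 bp
  [5,19): 14 bp
  [19,31): 12 bp
  [31,41): 10 bp
  [41,53): 12 bp
  [53,61): 8 bp
  [61,68): 7 bp
  [68,80): 12 bp
  [80,89): 9 bp
  [89,97): 8 bp
  [97,115): 18 bp
  [115,129): 14 bp
  [129,138): 9 bp
  [138,147): 9 bp
  [147,168): 21 bp
  [168,178): 10 bp
  [178,190): 12 bp
  [190,200): 10 bp
  [200,206): 6 bp
  [206,222): 16 bp
  [222,231): 9 bp
  [231,237): 6 bp
  [237,244): 7 bp
  [244,253): 9 bp
  [253,259): 6 bp
  [259,268): 9 bp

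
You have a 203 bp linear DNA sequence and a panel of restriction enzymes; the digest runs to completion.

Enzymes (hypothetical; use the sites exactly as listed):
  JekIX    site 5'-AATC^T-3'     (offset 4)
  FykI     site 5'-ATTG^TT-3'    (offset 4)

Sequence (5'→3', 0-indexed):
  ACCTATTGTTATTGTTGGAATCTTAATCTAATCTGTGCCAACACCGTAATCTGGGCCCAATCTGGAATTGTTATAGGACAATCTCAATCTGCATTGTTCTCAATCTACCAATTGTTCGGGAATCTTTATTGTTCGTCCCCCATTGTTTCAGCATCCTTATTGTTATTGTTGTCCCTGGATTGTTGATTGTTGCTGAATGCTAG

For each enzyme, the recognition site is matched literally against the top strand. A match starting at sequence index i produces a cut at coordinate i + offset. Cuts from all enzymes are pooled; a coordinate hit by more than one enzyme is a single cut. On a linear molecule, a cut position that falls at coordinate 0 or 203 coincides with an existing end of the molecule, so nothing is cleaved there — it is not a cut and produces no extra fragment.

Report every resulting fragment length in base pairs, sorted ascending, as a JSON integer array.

[5,6,6,6,6,7,7,7,8,8,8,9,9,10,11,13,14,14,14,17,18]

Site scan:
  JekIX (AATCT, off=4): starts [18, 24, 29, 47, 58, 79, 85, 101, 120] → cuts [22, 28, 33, 51, 62, 83, 89, 105, 124]
  FykI (ATTGTT, off=4): starts [4, 10, 66, 92, 110, 127, 141, 158, 164, 178, 185] → cuts [8, 14, 70, 96, 114, 131, 145, 162, 168, 182, 189]

All cut coordinates (distinct, sorted): [8, 14, 22, 28, 33, 51, 62, 70, 83, 89, 96, 105, 114, 124, 131, 145, 162, 168, 182, 189]

Fragment lengths:
  [0,8): 8 bp
  [8,14): 6 bp
  [14,22): 8 bp
  [22,28): 6 bp
  [28,33): 5 bp
  [33,51): 18 bp
  [51,62): 11 bp
  [62,70): 8 bp
  [70,83): 13 bp
  [83,89): 6 bp
  [89,96): 7 bp
  [96,105): 9 bp
  [105,114): 9 bp
  [114,124): 10 bp
  [124,131): 7 bp
  [131,145): 14 bp
  [145,162): 17 bp
  [162,168): 6 bp
  [168,182): 14 bp
  [182,189): 7 bp
  [189,203): 14 bp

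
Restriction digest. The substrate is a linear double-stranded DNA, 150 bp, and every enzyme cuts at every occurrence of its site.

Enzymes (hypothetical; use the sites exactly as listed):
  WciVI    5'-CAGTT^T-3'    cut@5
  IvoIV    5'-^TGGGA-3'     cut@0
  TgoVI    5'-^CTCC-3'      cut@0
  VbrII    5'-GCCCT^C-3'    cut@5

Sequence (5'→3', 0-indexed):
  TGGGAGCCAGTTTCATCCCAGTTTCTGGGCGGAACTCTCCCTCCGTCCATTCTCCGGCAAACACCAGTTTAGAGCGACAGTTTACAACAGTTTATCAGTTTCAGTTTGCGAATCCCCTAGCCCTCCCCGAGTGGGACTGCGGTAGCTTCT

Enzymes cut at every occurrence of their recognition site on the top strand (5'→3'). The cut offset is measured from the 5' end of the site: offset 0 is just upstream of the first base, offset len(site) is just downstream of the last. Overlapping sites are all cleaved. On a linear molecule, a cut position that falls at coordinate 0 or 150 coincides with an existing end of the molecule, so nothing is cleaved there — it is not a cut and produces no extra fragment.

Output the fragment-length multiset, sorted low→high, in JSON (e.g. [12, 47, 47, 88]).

Site scan:
  WciVI CAGTTT/5: at [7, 18, 64, 77, 87, 95, 101] ⇒ [12, 23, 69, 82, 92, 100, 106]
  IvoIV TGGGA/0: at [0, 131] ⇒ [131] (position 0 is a terminus of the linear molecule — no cut)
  TgoVI CTCC/0: at [36, 40, 51, 122] ⇒ [36, 40, 51, 122]
  VbrII GCCCTC/5: at [119] ⇒ [124]

All cut coordinates (distinct, sorted): [12, 23, 36, 40, 51, 69, 82, 92, 100, 106, 122, 124, 131]

Fragment lengths:
  [0,12): 12 bp
  [12,23): 11 bp
  [23,36): 13 bp
  [36,40): 4 bp
  [40,51): 11 bp
  [51,69): 18 bp
  [69,82): 13 bp
  [82,92): 10 bp
  [92,100): 8 bp
  [100,106): 6 bp
  [106,122): 16 bp
  [122,124): 2 bp
  [124,131): 7 bp
  [131,150): 19 bp

[2,4,6,7,8,10,11,11,12,13,13,16,18,19]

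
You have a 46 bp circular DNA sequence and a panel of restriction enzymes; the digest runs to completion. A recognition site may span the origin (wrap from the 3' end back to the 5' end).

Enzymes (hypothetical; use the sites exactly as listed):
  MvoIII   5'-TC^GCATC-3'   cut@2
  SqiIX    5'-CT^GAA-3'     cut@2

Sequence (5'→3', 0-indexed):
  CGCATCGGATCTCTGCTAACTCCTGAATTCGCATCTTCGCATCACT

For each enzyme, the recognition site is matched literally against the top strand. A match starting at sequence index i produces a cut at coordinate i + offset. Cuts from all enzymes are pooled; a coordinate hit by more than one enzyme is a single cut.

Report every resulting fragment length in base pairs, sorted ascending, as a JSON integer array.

[6,8,9,23]

Site scan:
  MvoIII (TCGCATC, off=2): starts [28, 36, 45] → cuts [1, 30, 38]
  SqiIX (CTGAA, off=2): starts [22] → cuts [24]

All cut coordinates (distinct, sorted): [1, 24, 30, 38]

Fragment lengths:
  1→24: 23 bp
  24→30: 6 bp
  30→38: 8 bp
  38→1 (wrap): 46-38+1 = 9 bp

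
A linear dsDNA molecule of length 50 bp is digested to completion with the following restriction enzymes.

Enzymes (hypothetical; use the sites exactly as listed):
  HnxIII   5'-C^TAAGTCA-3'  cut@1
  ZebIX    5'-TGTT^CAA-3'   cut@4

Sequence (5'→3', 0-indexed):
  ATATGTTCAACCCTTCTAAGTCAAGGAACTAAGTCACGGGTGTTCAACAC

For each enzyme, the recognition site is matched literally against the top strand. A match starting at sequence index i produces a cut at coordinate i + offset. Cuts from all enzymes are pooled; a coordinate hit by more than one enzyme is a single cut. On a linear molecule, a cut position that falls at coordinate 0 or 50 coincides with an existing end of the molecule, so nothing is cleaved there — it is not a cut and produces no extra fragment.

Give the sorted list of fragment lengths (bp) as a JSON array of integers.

[6,7,9,13,15]

Per-enzyme occurrences:
  HnxIII (CTAAGTCA, off=1): starts [15, 28] → cuts [16, 29]
  ZebIX (TGTTCAA, off=4): starts [3, 40] → cuts [7, 44]

All cut coordinates (distinct, sorted): [7, 16, 29, 44]

Fragments:
  [0,7): 7 bp
  [7,16): 9 bp
  [16,29): 13 bp
  [29,44): 15 bp
  [44,50): 6 bp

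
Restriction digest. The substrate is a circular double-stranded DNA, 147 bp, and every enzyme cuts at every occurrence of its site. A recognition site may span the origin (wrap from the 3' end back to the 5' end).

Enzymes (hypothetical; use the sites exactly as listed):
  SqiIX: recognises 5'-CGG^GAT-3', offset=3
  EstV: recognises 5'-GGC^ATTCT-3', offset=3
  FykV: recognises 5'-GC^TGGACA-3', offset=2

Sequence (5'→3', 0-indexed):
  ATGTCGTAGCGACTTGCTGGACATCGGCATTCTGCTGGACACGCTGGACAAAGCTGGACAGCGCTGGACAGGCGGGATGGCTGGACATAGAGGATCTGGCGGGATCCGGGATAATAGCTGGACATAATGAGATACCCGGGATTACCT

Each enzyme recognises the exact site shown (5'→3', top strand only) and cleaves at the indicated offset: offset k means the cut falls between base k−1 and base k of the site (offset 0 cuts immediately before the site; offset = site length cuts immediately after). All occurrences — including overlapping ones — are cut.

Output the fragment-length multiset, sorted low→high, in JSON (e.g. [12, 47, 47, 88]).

[6,7,7,9,9,10,10,11,11,21,21,25]

Site scan:
  SqiIX (CGGGAT, off=3): starts [72, 99, 106, 136] → cuts [75, 102, 109, 139]
  EstV (GGCATTCT, off=3): starts [25] → cuts [28]
  FykV (GCTGGACA, off=2): starts [15, 33, 42, 52, 62, 79, 116] → cuts [17, 35, 44, 54, 64, 81, 118]

Pooled cuts: [17, 28, 35, 44, 54, 64, 75, 81, 102, 109, 118, 139]

Fragments:
  17→28: 11 bp
  28→35: 7 bp
  35→44: 9 bp
  44→54: 10 bp
  54→64: 10 bp
  64→75: 11 bp
  75→81: 6 bp
  81→102: 21 bp
  102→109: 7 bp
  109→118: 9 bp
  118→139: 21 bp
  139→17 (wrap): 147-139+17 = 25 bp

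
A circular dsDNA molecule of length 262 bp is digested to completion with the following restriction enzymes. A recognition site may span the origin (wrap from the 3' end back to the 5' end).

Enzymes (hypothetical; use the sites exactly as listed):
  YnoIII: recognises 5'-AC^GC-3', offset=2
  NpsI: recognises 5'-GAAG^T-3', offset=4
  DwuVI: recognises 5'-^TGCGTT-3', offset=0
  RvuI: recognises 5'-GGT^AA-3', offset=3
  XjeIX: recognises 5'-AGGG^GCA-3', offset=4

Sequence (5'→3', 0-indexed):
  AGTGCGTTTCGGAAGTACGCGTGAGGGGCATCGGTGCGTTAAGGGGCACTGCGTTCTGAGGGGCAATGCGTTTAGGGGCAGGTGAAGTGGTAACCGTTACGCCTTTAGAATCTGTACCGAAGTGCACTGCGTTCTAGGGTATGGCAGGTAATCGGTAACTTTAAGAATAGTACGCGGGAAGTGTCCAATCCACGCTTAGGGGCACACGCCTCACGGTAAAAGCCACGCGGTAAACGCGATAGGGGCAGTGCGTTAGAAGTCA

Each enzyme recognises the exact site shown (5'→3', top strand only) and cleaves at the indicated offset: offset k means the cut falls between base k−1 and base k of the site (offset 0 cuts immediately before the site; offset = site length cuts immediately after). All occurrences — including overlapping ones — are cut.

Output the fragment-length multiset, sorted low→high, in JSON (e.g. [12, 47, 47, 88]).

Site scan:
  YnoIII (ACGC, off=2): starts [16, 98, 171, 191, 205, 224, 233] → cuts [18, 100, 173, 193, 207, 226, 235]
  NpsI (GAAGT, off=4): starts [11, 83, 118, 177, 255] → cuts [15, 87, 122, 181, 259]
  DwuVI (TGCGTT, off=0): starts [2, 34, 49, 66, 127, 248] → cuts [2, 34, 49, 66, 127, 248]
  RvuI (GGTAA, off=3): starts [88, 146, 153, 214, 228] → cuts [91, 149, 156, 217, 231]
  XjeIX (AGGGGCA, off=4): starts [23, 41, 58, 73, 197, 240] → cuts [27, 45, 62, 77, 201, 244]

All cut coordinates (distinct, sorted): [2, 15, 18, 27, 34, 45, 49, 62, 66, 77, 87, 91, 100, 122, 127, 149, 156, 173, 181, 193, 201, 207, 217, 226, 231, 235, 244, 248, 259]

Fragments:
  2→15: 13 bp
  15→18: 3 bp
  18→27: 9 bp
  27→34: 7 bp
  34→45: 11 bp
  45→49: 4 bp
  49→62: 13 bp
  62→66: 4 bp
  66→77: 11 bp
  77→87: 10 bp
  87→91: 4 bp
  91→100: 9 bp
  100→122: 22 bp
  122→127: 5 bp
  127→149: 22 bp
  149→156: 7 bp
  156→173: 17 bp
  173→181: 8 bp
  181→193: 12 bp
  193→201: 8 bp
  201→207: 6 bp
  207→217: 10 bp
  217→226: 9 bp
  226→231: 5 bp
  231→235: 4 bp
  235→244: 9 bp
  244→248: 4 bp
  248→259: 11 bp
  259→2 (wrap): 262-259+2 = 5 bp

[3,4,4,4,4,4,5,5,5,6,7,7,8,8,9,9,9,9,10,10,11,11,11,12,13,13,17,22,22]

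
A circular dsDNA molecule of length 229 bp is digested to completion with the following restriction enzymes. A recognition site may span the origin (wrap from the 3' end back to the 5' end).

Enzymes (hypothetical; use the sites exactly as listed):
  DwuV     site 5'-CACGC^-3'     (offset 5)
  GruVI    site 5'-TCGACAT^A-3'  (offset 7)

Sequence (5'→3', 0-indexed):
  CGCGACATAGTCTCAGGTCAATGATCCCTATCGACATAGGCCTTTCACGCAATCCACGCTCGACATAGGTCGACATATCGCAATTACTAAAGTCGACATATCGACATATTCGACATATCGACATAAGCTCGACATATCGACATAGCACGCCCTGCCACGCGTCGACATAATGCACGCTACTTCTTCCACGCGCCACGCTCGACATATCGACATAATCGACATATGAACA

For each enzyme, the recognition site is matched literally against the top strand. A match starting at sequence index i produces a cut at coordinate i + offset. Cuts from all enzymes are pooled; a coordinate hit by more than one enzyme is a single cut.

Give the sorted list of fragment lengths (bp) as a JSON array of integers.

[7,7,7,7,8,8,8,8,8,9,9,9,9,10,10,10,11,13,14,23,34]

Scan for sites:
  DwuV (CACGC, off=5): starts [45, 54, 145, 155, 172, 186, 193, 227] → cuts [3, 50, 59, 150, 160, 177, 191, 198]
  GruVI (TCGACATA, off=7): starts [30, 59, 69, 92, 100, 109, 117, 128, 136, 161, 198, 206, 215] → cuts [37, 66, 76, 99, 107, 116, 124, 135, 143, 168, 205, 213, 222]

All cut coordinates (distinct, sorted): [3, 37, 50, 59, 66, 76, 99, 107, 116, 124, 135, 143, 150, 160, 168, 177, 191, 198, 205, 213, 222]

Fragment lengths:
  3→37: 34 bp
  37→50: 13 bp
  50→59: 9 bp
  59→66: 7 bp
  66→76: 10 bp
  76→99: 23 bp
  99→107: 8 bp
  107→116: 9 bp
  116→124: 8 bp
  124→135: 11 bp
  135→143: 8 bp
  143→150: 7 bp
  150→160: 10 bp
  160→168: 8 bp
  168→177: 9 bp
  177→191: 14 bp
  191→198: 7 bp
  198→205: 7 bp
  205→213: 8 bp
  213→222: 9 bp
  222→3 (wrap): 229-222+3 = 10 bp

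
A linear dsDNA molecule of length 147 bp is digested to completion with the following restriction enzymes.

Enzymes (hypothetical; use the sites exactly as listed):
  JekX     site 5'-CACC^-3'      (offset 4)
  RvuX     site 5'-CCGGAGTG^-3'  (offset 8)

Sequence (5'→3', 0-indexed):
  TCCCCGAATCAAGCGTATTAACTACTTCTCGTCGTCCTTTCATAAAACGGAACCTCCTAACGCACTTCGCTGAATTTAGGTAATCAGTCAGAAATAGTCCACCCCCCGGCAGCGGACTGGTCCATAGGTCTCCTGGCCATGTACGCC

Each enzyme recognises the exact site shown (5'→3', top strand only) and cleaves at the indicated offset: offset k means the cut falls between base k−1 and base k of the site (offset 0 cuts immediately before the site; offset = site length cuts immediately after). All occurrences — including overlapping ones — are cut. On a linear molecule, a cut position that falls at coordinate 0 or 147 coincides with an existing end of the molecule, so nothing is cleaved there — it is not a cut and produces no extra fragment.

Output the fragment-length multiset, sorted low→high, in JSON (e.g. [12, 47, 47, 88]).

[44,103]

Site scan:
  JekX (CACC, off=4): starts [99] → cuts [103]
  RvuX (CCGGAGTG, off=8): no sites

Pooled cuts: [103]

Fragments:
  [0,103): 103 bp
  [103,147): 44 bp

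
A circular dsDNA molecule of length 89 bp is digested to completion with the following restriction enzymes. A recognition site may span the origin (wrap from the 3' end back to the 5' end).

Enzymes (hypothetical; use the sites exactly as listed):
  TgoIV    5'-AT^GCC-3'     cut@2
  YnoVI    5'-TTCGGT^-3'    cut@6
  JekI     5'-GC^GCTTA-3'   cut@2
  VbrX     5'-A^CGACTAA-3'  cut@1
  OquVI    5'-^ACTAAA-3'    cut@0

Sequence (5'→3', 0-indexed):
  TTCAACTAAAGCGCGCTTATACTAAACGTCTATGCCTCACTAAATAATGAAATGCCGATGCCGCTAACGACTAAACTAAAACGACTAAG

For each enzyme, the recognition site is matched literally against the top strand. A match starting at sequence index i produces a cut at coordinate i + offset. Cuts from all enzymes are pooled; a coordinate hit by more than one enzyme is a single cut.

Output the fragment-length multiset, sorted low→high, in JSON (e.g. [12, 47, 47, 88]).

Site scan:
  TgoIV ATGCC/2: at [31, 51, 57] ⇒ [33, 53, 59]
  YnoVI (TTCGGT, off=6): no sites
  JekI GCGCTTA/2: at [12] ⇒ [14]
  VbrX ACGACTAA/1: at [66, 80] ⇒ [67, 81]
  OquVI ACTAAA/0: at [4, 20, 38, 69, 74] ⇒ [4, 20, 38, 69, 74]

All cut coordinates (distinct, sorted): [4, 14, 20, 33, 38, 53, 59, 67, 69, 74, 81]

Fragment lengths:
  4→14: 10 bp
  14→20: 6 bp
  20→33: 13 bp
  33→38: 5 bp
  38→53: 15 bp
  53→59: 6 bp
  59→67: 8 bp
  67→69: 2 bp
  69→74: 5 bp
  74→81: 7 bp
  81→4 (wrap): 89-81+4 = 12 bp

[2,5,5,6,6,7,8,10,12,13,15]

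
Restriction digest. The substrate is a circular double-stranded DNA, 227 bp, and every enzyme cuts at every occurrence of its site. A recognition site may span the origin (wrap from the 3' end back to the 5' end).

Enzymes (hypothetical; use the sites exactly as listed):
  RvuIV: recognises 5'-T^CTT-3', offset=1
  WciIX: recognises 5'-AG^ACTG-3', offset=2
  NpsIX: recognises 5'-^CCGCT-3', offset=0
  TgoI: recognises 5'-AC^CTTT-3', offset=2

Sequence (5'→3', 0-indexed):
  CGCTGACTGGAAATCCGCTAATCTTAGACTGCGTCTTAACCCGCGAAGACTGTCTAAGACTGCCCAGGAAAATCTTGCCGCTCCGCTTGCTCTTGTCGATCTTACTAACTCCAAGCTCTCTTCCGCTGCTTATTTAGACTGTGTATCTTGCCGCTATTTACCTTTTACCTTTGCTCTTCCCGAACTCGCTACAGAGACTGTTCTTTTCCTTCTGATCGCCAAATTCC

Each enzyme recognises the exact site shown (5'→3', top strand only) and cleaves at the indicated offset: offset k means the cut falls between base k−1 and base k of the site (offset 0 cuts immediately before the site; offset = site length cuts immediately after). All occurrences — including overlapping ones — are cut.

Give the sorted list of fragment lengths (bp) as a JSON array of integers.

[3,4,4,5,5,6,7,7,7,8,9,9,9,10,11,14,15,15,15,19,21,24]

Per-enzyme occurrences:
  RvuIV TCTT/1: at [21, 33, 72, 90, 99, 118, 145, 174, 201] ⇒ [22, 34, 73, 91, 100, 119, 146, 175, 202]
  WciIX AGACTG/2: at [25, 46, 56, 135, 194] ⇒ [27, 48, 58, 137, 196]
  NpsIX CCGCT/0: at [14, 77, 82, 122, 150, 226] ⇒ [14, 77, 82, 122, 150, 226]
  TgoI ACCTTT/2: at [159, 166] ⇒ [161, 168]

Pooled cuts: [14, 22, 27, 34, 48, 58, 73, 77, 82, 91, 100, 119, 122, 137, 146, 150, 161, 168, 175, 196, 202, 226]

Fragment lengths:
  14→22: 8 bp
  22→27: 5 bp
  27→34: 7 bp
  34→48: 14 bp
  48→58: 10 bp
  58→73: 15 bp
  73→77: 4 bp
  77→82: 5 bp
  82→91: 9 bp
  91→100: 9 bp
  100→119: 19 bp
  119→122: 3 bp
  122→137: 15 bp
  137→146: 9 bp
  146→150: 4 bp
  150→161: 11 bp
  161→168: 7 bp
  168→175: 7 bp
  175→196: 21 bp
  196→202: 6 bp
  202→226: 24 bp
  226→14 (wrap): 227-226+14 = 15 bp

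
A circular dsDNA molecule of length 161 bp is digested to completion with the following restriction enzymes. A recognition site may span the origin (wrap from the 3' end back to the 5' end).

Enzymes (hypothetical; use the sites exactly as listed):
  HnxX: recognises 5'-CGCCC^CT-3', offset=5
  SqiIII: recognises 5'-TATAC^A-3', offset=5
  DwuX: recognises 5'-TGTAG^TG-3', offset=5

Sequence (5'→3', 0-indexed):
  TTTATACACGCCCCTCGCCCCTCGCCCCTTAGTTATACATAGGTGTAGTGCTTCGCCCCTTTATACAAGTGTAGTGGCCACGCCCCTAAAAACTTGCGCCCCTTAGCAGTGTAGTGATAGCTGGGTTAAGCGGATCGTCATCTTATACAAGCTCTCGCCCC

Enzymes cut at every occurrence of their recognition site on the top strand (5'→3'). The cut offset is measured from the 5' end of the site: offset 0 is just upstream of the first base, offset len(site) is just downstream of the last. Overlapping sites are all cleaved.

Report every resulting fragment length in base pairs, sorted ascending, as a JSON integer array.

Scan for sites:
  HnxX (CGCCCCT, off=5): starts [8, 15, 22, 53, 80, 96, 155] → cuts [13, 20, 27, 58, 85, 101, 160]
  SqiIII (TATACA, off=5): starts [2, 33, 61, 143] → cuts [7, 38, 66, 148]
  DwuX (TGTAGTG, off=5): starts [43, 69, 109] → cuts [48, 74, 114]

All cut coordinates (distinct, sorted): [7, 13, 20, 27, 38, 48, 58, 66, 74, 85, 101, 114, 148, 160]

Fragment lengths:
  7→13: 6 bp
  13→20: 7 bp
  20→27: 7 bp
  27→38: 11 bp
  38→48: 10 bp
  48→58: 10 bp
  58→66: 8 bp
  66→74: 8 bp
  74→85: 11 bp
  85→101: 16 bp
  101→114: 13 bp
  114→148: 34 bp
  148→160: 12 bp
  160→7 (wrap): 161-160+7 = 8 bp

[6,7,7,8,8,8,10,10,11,11,12,13,16,34]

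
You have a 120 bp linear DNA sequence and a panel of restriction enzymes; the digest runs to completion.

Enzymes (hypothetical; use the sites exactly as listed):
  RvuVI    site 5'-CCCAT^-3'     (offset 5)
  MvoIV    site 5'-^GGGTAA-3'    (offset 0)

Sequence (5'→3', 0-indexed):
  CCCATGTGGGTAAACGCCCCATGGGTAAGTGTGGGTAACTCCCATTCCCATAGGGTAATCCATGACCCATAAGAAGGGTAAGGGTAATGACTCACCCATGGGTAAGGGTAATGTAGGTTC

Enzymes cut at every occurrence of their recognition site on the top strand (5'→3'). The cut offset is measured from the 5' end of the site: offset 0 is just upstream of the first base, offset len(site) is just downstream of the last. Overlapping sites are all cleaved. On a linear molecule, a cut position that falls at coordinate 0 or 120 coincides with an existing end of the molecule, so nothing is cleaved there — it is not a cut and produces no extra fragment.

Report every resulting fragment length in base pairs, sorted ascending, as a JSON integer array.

Scan for sites:
  RvuVI CCCAT/5: at [0, 17, 40, 46, 65, 94] ⇒ [5, 22, 45, 51, 70, 99]
  MvoIV GGGTAA/0: at [7, 22, 32, 52, 75, 81, 99, 105] ⇒ [7, 22, 32, 52, 75, 81, 99, 105]

All cut coordinates (distinct, sorted): [5, 7, 22, 32, 45, 51, 52, 70, 75, 81, 99, 105]

Fragments:
  [0,5): 5 bp
  [5,7): 2 bp
  [7,22): 15 bp
  [22,32): 10 bp
  [32,45): 13 bp
  [45,51): 6 bp
  [51,52): 1 bp
  [52,70): 18 bp
  [70,75): 5 bp
  [75,81): 6 bp
  [81,99): 18 bp
  [99,105): 6 bp
  [105,120): 15 bp

[1,2,5,5,6,6,6,10,13,15,15,18,18]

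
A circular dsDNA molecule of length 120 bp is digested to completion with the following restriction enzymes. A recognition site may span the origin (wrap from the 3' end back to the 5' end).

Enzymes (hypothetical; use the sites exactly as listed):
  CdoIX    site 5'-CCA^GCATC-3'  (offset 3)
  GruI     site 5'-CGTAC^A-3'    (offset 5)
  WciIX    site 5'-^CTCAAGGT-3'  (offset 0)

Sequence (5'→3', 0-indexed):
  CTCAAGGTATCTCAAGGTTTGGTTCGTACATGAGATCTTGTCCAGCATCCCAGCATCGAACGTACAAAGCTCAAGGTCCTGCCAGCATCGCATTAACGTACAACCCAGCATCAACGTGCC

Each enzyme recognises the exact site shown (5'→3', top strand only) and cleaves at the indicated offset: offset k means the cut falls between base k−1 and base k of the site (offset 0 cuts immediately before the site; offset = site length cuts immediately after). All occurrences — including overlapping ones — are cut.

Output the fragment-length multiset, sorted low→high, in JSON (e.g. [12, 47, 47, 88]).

Per-enzyme occurrences:
  CdoIX CCAGCATC/3: at [41, 49, 81, 104] ⇒ [44, 52, 84, 107]
  GruI CGTACA/5: at [24, 60, 96] ⇒ [29, 65, 101]
  WciIX CTCAAGGT/0: at [0, 10, 69] ⇒ [0, 10, 69]

Pooled cuts: [0, 10, 29, 44, 52, 65, 69, 84, 101, 107]

Fragment lengths:
  0→10: 10 bp
  10→29: 19 bp
  29→44: 15 bp
  44→52: 8 bp
  52→65: 13 bp
  65→69: 4 bp
  69→84: 15 bp
  84→101: 17 bp
  101→107: 6 bp
  107→0 (wrap): 120-107+0 = 13 bp

[4,6,8,10,13,13,15,15,17,19]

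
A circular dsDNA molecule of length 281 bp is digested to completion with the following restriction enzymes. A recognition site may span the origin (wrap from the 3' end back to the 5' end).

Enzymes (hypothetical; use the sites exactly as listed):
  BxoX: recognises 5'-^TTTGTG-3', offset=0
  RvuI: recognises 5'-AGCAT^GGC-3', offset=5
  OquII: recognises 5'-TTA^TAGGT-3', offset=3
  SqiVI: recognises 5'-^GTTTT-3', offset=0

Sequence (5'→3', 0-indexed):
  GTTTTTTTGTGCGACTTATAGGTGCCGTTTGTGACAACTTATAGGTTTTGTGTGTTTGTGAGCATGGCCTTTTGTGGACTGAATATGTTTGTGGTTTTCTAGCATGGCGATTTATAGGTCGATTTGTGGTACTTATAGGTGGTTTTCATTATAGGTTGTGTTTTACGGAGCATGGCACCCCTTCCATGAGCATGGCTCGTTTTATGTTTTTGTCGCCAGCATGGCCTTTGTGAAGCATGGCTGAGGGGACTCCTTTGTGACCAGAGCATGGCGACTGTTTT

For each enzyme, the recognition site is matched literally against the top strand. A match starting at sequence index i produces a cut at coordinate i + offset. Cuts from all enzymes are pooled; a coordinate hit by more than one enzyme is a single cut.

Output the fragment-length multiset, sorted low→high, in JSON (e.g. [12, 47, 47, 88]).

[2,3,4,5,5,5,5,6,6,7,7,8,8,8,9,9,10,11,12,12,13,13,14,14,15,16,17,17,20]

Scan for sites:
  BxoX TTTGTG/0: at [5, 27, 46, 54, 70, 87, 122, 226, 253] ⇒ [5, 27, 46, 54, 70, 87, 122, 226, 253]
  RvuI AGCATGGC/5: at [60, 100, 168, 188, 217, 233, 264] ⇒ [65, 105, 173, 193, 222, 238, 269]
  OquII TTATAGGT/3: at [15, 38, 111, 132, 148] ⇒ [18, 41, 114, 135, 151]
  SqiVI GTTTT/0: at [0, 44, 93, 141, 159, 198, 205, 276] ⇒ [0, 44, 93, 141, 159, 198, 205, 276]

All cut coordinates (distinct, sorted): [0, 5, 18, 27, 41, 44, 46, 54, 65, 70, 87, 93, 105, 114, 122, 135, 141, 151, 159, 173, 193, 198, 205, 222, 226, 238, 253, 269, 276]

Fragment lengths:
  0→5: 5 bp
  5→18: 13 bp
  18→27: 9 bp
  27→41: 14 bp
  41→44: 3 bp
  44→46: 2 bp
  46→54: 8 bp
  54→65: 11 bp
  65→70: 5 bp
  70→87: 17 bp
  87→93: 6 bp
  93→105: 12 bp
  105→114: 9 bp
  114→122: 8 bp
  122→135: 13 bp
  135→141: 6 bp
  141→151: 10 bp
  151→159: 8 bp
  159→173: 14 bp
  173→193: 20 bp
  193→198: 5 bp
  198→205: 7 bp
  205→222: 17 bp
  222→226: 4 bp
  226→238: 12 bp
  238→253: 15 bp
  253→269: 16 bp
  269→276: 7 bp
  276→0 (wrap): 281-276+0 = 5 bp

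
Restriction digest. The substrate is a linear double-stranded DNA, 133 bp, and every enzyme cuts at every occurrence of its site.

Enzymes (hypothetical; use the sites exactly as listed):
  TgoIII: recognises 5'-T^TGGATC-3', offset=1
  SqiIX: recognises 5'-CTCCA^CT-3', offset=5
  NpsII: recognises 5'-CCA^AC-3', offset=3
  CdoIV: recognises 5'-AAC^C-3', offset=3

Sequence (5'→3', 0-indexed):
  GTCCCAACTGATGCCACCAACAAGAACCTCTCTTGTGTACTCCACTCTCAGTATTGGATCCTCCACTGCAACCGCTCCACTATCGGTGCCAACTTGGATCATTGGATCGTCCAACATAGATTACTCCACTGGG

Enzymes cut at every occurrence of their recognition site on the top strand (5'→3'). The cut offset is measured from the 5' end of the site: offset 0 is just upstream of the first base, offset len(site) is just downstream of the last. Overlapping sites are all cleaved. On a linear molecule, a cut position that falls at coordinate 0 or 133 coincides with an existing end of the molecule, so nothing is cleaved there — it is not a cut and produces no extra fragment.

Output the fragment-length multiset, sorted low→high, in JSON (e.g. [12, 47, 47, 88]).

Per-enzyme occurrences:
  TgoIII TTGGATC/1: at [53, 93, 101] ⇒ [54, 94, 102]
  SqiIX CTCCACT/5: at [39, 60, 74, 123] ⇒ [44, 65, 79, 128]
  NpsII CCAAC/3: at [3, 16, 88, 110] ⇒ [6, 19, 91, 113]
  CdoIV AACC/3: at [24, 69] ⇒ [27, 72]

All cut coordinates (distinct, sorted): [6, 19, 27, 44, 54, 65, 72, 79, 91, 94, 102, 113, 128]

Fragments:
  [0,6): 6 bp
  [6,19): 13 bp
  [19,27): 8 bp
  [27,44): 17 bp
  [44,54): 10 bp
  [54,65): 11 bp
  [65,72): 7 bp
  [72,79): 7 bp
  [79,91): 12 bp
  [91,94): 3 bp
  [94,102): 8 bp
  [102,113): 11 bp
  [113,128): 15 bp
  [128,133): 5 bp

[3,5,6,7,7,8,8,10,11,11,12,13,15,17]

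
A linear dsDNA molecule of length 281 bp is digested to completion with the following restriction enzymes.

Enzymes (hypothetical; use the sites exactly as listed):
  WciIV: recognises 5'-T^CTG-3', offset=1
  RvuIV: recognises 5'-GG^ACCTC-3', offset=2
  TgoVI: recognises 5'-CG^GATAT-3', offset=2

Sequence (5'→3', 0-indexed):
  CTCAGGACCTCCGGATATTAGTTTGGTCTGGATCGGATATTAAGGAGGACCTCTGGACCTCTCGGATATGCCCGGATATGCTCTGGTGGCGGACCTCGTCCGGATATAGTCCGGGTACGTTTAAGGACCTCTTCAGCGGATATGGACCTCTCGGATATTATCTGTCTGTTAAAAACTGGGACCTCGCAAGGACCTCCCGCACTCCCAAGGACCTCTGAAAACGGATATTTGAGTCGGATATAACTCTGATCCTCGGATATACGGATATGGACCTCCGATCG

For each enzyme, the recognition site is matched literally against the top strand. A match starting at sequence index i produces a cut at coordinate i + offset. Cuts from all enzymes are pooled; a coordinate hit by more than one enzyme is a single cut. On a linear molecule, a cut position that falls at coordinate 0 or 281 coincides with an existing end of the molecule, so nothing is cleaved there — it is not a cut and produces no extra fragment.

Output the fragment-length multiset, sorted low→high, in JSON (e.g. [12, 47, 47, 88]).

Site scan:
  WciIV TCTG/1: at [26, 51, 81, 160, 164, 213, 244] ⇒ [27, 52, 82, 161, 165, 214, 245]
  RvuIV GGACCTC/2: at [4, 46, 54, 90, 124, 143, 178, 189, 208, 268] ⇒ [6, 48, 56, 92, 126, 145, 180, 191, 210, 270]
  TgoVI CGGATAT/2: at [11, 33, 62, 72, 100, 136, 151, 221, 234, 253, 261] ⇒ [13, 35, 64, 74, 102, 138, 153, 223, 236, 255, 263]

Pooled cuts: [6, 13, 27, 35, 48, 52, 56, 64, 74, 82, 92, 102, 126, 138, 145, 153, 161, 165, 180, 191, 210, 214, 223, 236, 245, 255, 263, 270]

Fragments:
  [0,6): 6 bp
  [6,13): 7 bp
  [13,27): 14 bp
  [27,35): 8 bp
  [35,48): 13 bp
  [48,52): 4 bp
  [52,56): 4 bp
  [56,64): 8 bp
  [64,74): 10 bp
  [74,82): 8 bp
  [82,92): 10 bp
  [92,102): 10 bp
  [102,126): 24 bp
  [126,138): 12 bp
  [138,145): 7 bp
  [145,153): 8 bp
  [153,161): 8 bp
  [161,165): 4 bp
  [165,180): 15 bp
  [180,191): 11 bp
  [191,210): 19 bp
  [210,214): 4 bp
  [214,223): 9 bp
  [223,236): 13 bp
  [236,245): 9 bp
  [245,255): 10 bp
  [255,263): 8 bp
  [263,270): 7 bp
  [270,281): 11 bp

[4,4,4,4,6,7,7,7,8,8,8,8,8,8,9,9,10,10,10,10,11,11,12,13,13,14,15,19,24]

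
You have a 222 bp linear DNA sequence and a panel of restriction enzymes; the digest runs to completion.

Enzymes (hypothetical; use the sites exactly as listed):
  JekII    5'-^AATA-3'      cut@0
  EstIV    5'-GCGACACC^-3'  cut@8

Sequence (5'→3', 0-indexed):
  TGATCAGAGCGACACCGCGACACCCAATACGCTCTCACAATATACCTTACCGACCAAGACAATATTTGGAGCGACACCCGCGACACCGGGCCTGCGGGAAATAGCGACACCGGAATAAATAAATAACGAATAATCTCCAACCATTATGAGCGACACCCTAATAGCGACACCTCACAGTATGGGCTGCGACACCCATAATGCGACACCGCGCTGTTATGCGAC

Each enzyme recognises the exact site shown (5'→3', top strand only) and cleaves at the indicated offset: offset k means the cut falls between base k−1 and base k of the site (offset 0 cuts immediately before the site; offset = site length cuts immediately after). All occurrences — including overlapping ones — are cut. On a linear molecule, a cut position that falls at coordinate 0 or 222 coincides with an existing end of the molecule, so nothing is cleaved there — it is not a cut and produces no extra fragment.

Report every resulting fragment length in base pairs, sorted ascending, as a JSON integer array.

Site scan:
  JekII AATA/0: at [25, 38, 60, 99, 113, 117, 121, 128, 159] ⇒ [25, 38, 60, 99, 113, 117, 121, 128, 159]
  EstIV GCGACACC/8: at [8, 16, 70, 79, 103, 149, 163, 185, 199] ⇒ [16, 24, 78, 87, 111, 157, 171, 193, 207]

Pooled cuts: [16, 24, 25, 38, 60, 78, 87, 99, 111, 113, 117, 121, 128, 157, 159, 171, 193, 207]

Fragment lengths:
  [0,16): 16 bp
  [16,24): 8 bp
  [24,25): 1 bp
  [25,38): 13 bp
  [38,60): 22 bp
  [60,78): 18 bp
  [78,87): 9 bp
  [87,99): 12 bp
  [99,111): 12 bp
  [111,113): 2 bp
  [113,117): 4 bp
  [117,121): 4 bp
  [121,128): 7 bp
  [128,157): 29 bp
  [157,159): 2 bp
  [159,171): 12 bp
  [171,193): 22 bp
  [193,207): 14 bp
  [207,222): 15 bp

[1,2,2,4,4,7,8,9,12,12,12,13,14,15,16,18,22,22,29]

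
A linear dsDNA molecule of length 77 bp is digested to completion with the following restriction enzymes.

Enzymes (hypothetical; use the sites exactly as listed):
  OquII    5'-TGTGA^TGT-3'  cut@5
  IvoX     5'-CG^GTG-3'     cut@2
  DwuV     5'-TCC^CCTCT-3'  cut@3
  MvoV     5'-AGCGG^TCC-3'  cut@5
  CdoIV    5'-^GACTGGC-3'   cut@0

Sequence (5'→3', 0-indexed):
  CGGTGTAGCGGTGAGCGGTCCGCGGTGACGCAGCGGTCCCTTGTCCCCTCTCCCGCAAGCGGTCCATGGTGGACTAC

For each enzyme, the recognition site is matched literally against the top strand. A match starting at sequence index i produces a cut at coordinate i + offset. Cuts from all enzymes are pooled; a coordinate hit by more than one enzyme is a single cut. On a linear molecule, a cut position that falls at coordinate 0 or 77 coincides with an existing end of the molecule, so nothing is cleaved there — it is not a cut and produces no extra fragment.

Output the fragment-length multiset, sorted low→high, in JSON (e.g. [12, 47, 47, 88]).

Site scan:
  OquII (TGTGATGT, off=5): no sites
  IvoX (CGGTG, off=2): starts [0, 8, 22] → cuts [2, 10, 24]
  DwuV (TCCCCTCT, off=3): starts [43] → cuts [46]
  MvoV (AGCGGTCC, off=5): starts [13, 31, 57] → cuts [18, 36, 62]
  CdoIV (GACTGGC, off=0): no sites

All cut coordinates (distinct, sorted): [2, 10, 18, 24, 36, 46, 62]

Fragments:
  [0,2): 2 bp
  [2,10): 8 bp
  [10,18): 8 bp
  [18,24): 6 bp
  [24,36): 12 bp
  [36,46): 10 bp
  [46,62): 16 bp
  [62,77): 15 bp

[2,6,8,8,10,12,15,16]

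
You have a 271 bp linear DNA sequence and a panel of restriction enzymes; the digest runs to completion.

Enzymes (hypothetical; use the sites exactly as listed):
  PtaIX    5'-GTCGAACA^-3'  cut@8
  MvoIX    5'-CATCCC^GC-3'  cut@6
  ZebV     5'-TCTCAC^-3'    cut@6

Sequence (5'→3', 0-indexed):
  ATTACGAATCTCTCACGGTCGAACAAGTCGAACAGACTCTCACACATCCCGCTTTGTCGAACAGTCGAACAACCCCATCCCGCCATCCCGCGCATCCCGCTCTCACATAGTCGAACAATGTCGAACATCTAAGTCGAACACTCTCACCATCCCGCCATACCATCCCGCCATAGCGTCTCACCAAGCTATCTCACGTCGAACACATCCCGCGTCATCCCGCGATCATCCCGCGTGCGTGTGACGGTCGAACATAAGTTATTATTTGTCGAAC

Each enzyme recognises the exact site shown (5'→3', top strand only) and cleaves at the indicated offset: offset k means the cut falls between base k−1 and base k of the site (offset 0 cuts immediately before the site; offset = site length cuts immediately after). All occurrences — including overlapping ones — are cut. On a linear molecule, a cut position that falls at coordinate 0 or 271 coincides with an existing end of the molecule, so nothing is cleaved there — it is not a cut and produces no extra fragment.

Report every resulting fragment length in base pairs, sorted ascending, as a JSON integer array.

Per-enzyme occurrences:
  PtaIX (GTCGAACA, off=8): starts [17, 26, 55, 63, 109, 119, 132, 194, 243] → cuts [25, 34, 63, 71, 117, 127, 140, 202, 251]
  MvoIX (CATCCCGC, off=6): starts [44, 75, 83, 92, 147, 160, 202, 212, 223] → cuts [50, 81, 89, 98, 153, 166, 208, 218, 229]
  ZebV (TCTCAC, off=6): starts [10, 37, 100, 141, 175, 188] → cuts [16, 43, 106, 147, 181, 194]

All cut coordinates (distinct, sorted): [16, 25, 34, 43, 50, 63, 71, 81, 89, 98, 106, 117, 127, 140, 147, 153, 166, 181, 194, 202, 208, 218, 229, 251]

Fragment lengths:
  [0,16): 16 bp
  [16,25): 9 bp
  [25,34): 9 bp
  [34,43): 9 bp
  [43,50): 7 bp
  [50,63): 13 bp
  [63,71): 8 bp
  [71,81): 10 bp
  [81,89): 8 bp
  [89,98): 9 bp
  [98,106): 8 bp
  [106,117): 11 bp
  [117,127): 10 bp
  [127,140): 13 bp
  [140,147): 7 bp
  [147,153): 6 bp
  [153,166): 13 bp
  [166,181): 15 bp
  [181,194): 13 bp
  [194,202): 8 bp
  [202,208): 6 bp
  [208,218): 10 bp
  [218,229): 11 bp
  [229,251): 22 bp
  [251,271): 20 bp

[6,6,7,7,8,8,8,8,9,9,9,9,10,10,10,11,11,13,13,13,13,15,16,20,22]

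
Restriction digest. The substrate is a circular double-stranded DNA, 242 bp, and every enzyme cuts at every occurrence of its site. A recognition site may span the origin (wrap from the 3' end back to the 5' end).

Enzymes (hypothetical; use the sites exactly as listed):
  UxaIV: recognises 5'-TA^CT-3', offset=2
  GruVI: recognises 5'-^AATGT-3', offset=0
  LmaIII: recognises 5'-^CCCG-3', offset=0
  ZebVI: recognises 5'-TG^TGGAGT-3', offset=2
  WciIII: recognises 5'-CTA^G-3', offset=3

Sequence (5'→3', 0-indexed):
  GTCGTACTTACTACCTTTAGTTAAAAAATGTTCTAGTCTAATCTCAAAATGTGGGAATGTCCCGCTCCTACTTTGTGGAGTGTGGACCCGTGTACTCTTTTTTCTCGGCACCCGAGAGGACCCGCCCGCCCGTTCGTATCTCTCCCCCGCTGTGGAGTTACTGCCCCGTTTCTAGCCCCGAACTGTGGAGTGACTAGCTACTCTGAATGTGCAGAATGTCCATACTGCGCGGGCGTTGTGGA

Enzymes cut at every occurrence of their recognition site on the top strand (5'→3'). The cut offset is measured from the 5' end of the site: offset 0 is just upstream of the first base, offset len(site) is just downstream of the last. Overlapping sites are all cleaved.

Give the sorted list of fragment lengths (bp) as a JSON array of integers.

Per-enzyme occurrences:
  UxaIV (TACT, off=2): starts [4, 8, 68, 92, 158, 198, 222] → cuts [6, 10, 70, 94, 160, 200, 224]
  GruVI (AATGT, off=0): starts [26, 47, 55, 205, 214] → cuts [26, 47, 55, 205, 214]
  LmaIII (CCCG, off=0): starts [60, 86, 110, 120, 124, 128, 145, 164, 176] → cuts [60, 86, 110, 120, 124, 128, 145, 164, 176]
  ZebVI (TGTGGAGT, off=2): starts [73, 150, 183, 236] → cuts [75, 152, 185, 238]
  WciIII (CTAG, off=3): starts [32, 171, 193] → cuts [35, 174, 196]

Pooled cuts: [6, 10, 26, 35, 47, 55, 60, 70, 75, 86, 94, 110, 120, 124, 128, 145, 152, 160, 164, 174, 176, 185, 196, 200, 205, 214, 224, 238]

Fragment lengths:
  6→10: 4 bp
  10→26: 16 bp
  26→35: 9 bp
  35→47: 12 bp
  47→55: 8 bp
  55→60: 5 bp
  60→70: 10 bp
  70→75: 5 bp
  75→86: 11 bp
  86→94: 8 bp
  94→110: 16 bp
  110→120: 10 bp
  120→124: 4 bp
  124→128: 4 bp
  128→145: 17 bp
  145→152: 7 bp
  152→160: 8 bp
  160→164: 4 bp
  164→174: 10 bp
  174→176: 2 bp
  176→185: 9 bp
  185→196: 11 bp
  196→200: 4 bp
  200→205: 5 bp
  205→214: 9 bp
  214→224: 10 bp
  224→238: 14 bp
  238→6 (wrap): 242-238+6 = 10 bp

[2,4,4,4,4,4,5,5,5,7,8,8,8,9,9,9,10,10,10,10,10,11,11,12,14,16,16,17]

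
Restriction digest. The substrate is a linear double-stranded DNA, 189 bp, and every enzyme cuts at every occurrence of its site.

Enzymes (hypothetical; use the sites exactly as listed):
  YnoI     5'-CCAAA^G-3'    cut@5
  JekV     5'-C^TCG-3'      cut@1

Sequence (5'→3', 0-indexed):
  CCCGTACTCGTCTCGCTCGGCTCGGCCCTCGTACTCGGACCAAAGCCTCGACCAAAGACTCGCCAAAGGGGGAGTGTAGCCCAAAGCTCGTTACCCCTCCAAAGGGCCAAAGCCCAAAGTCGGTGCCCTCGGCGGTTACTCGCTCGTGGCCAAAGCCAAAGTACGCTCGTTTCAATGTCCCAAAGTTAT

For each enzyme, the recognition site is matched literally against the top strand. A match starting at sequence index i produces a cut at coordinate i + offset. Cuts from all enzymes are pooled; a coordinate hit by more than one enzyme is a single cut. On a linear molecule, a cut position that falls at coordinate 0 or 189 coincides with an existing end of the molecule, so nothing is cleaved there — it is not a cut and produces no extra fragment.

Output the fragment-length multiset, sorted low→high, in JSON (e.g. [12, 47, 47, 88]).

[2,3,3,4,4,5,5,5,6,6,6,7,7,7,8,8,9,10,10,11,11,16,18,18]

Per-enzyme occurrences:
  YnoI (CCAAAG, off=5): starts [39, 51, 62, 80, 98, 106, 113, 149, 155, 179] → cuts [44, 56, 67, 85, 103, 111, 118, 154, 160, 184]
  JekV (CTCG, off=1): starts [6, 11, 15, 20, 27, 33, 46, 58, 86, 127, 138, 142, 165] → cuts [7, 12, 16, 21, 28, 34, 47, 59, 87, 128, 139, 143, 166]

Pooled cuts: [7, 12, 16, 21, 28, 34, 44, 47, 56, 59, 67, 85, 87, 103, 111, 118, 128, 139, 143, 154, 160, 166, 184]

Fragment lengths:
  [0,7): 7 bp
  [7,12): 5 bp
  [12,16): 4 bp
  [16,21): 5 bp
  [21,28): 7 bp
  [28,34): 6 bp
  [34,44): 10 bp
  [44,47): 3 bp
  [47,56): 9 bp
  [56,59): 3 bp
  [59,67): 8 bp
  [67,85): 18 bp
  [85,87): 2 bp
  [87,103): 16 bp
  [103,111): 8 bp
  [111,118): 7 bp
  [118,128): 10 bp
  [128,139): 11 bp
  [139,143): 4 bp
  [143,154): 11 bp
  [154,160): 6 bp
  [160,166): 6 bp
  [166,184): 18 bp
  [184,189): 5 bp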